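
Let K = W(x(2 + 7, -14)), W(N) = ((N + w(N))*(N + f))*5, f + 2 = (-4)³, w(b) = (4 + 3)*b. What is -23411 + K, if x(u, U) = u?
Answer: -43931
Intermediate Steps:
w(b) = 7*b
f = -66 (f = -2 + (-4)³ = -2 - 64 = -66)
W(N) = 40*N*(-66 + N) (W(N) = ((N + 7*N)*(N - 66))*5 = ((8*N)*(-66 + N))*5 = (8*N*(-66 + N))*5 = 40*N*(-66 + N))
K = -20520 (K = 40*(2 + 7)*(-66 + (2 + 7)) = 40*9*(-66 + 9) = 40*9*(-57) = -20520)
-23411 + K = -23411 - 20520 = -43931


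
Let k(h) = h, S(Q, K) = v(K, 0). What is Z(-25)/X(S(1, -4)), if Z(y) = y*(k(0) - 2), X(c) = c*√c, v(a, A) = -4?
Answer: 25*I/4 ≈ 6.25*I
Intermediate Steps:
S(Q, K) = -4
X(c) = c^(3/2)
Z(y) = -2*y (Z(y) = y*(0 - 2) = y*(-2) = -2*y)
Z(-25)/X(S(1, -4)) = (-2*(-25))/((-4)^(3/2)) = 50/((-8*I)) = 50*(I/8) = 25*I/4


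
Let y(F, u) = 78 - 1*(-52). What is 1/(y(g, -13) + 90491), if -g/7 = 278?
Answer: 1/90621 ≈ 1.1035e-5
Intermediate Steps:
g = -1946 (g = -7*278 = -1946)
y(F, u) = 130 (y(F, u) = 78 + 52 = 130)
1/(y(g, -13) + 90491) = 1/(130 + 90491) = 1/90621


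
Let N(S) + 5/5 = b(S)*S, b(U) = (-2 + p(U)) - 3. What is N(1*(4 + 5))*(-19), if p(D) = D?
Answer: -665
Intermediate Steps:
b(U) = -5 + U (b(U) = (-2 + U) - 3 = -5 + U)
N(S) = -1 + S*(-5 + S) (N(S) = -1 + (-5 + S)*S = -1 + S*(-5 + S))
N(1*(4 + 5))*(-19) = (-1 + (1*(4 + 5))*(-5 + 1*(4 + 5)))*(-19) = (-1 + (1*9)*(-5 + 1*9))*(-19) = (-1 + 9*(-5 + 9))*(-19) = (-1 + 9*4)*(-19) = (-1 + 36)*(-19) = 35*(-19) = -665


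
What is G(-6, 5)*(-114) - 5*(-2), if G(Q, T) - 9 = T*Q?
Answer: 2404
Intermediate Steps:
G(Q, T) = 9 + Q*T (G(Q, T) = 9 + T*Q = 9 + Q*T)
G(-6, 5)*(-114) - 5*(-2) = (9 - 6*5)*(-114) - 5*(-2) = (9 - 30)*(-114) + 10 = -21*(-114) + 10 = 2394 + 10 = 2404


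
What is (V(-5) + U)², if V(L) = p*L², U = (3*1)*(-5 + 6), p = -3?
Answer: 5184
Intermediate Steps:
U = 3 (U = 3*1 = 3)
V(L) = -3*L²
(V(-5) + U)² = (-3*(-5)² + 3)² = (-3*25 + 3)² = (-75 + 3)² = (-72)² = 5184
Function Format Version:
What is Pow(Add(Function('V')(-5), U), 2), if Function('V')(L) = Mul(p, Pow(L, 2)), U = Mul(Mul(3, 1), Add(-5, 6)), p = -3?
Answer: 5184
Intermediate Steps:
U = 3 (U = Mul(3, 1) = 3)
Function('V')(L) = Mul(-3, Pow(L, 2))
Pow(Add(Function('V')(-5), U), 2) = Pow(Add(Mul(-3, Pow(-5, 2)), 3), 2) = Pow(Add(Mul(-3, 25), 3), 2) = Pow(Add(-75, 3), 2) = Pow(-72, 2) = 5184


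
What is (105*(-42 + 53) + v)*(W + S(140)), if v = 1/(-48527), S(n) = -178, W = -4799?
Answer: -278954300268/48527 ≈ -5.7484e+6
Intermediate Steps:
v = -1/48527 ≈ -2.0607e-5
(105*(-42 + 53) + v)*(W + S(140)) = (105*(-42 + 53) - 1/48527)*(-4799 - 178) = (105*11 - 1/48527)*(-4977) = (1155 - 1/48527)*(-4977) = (56048684/48527)*(-4977) = -278954300268/48527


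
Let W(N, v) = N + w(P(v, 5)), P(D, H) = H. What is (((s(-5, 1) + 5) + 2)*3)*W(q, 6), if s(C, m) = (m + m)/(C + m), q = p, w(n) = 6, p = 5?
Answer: 429/2 ≈ 214.50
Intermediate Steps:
q = 5
s(C, m) = 2*m/(C + m) (s(C, m) = (2*m)/(C + m) = 2*m/(C + m))
W(N, v) = 6 + N (W(N, v) = N + 6 = 6 + N)
(((s(-5, 1) + 5) + 2)*3)*W(q, 6) = (((2*1/(-5 + 1) + 5) + 2)*3)*(6 + 5) = (((2*1/(-4) + 5) + 2)*3)*11 = (((2*1*(-1/4) + 5) + 2)*3)*11 = (((-1/2 + 5) + 2)*3)*11 = ((9/2 + 2)*3)*11 = ((13/2)*3)*11 = (39/2)*11 = 429/2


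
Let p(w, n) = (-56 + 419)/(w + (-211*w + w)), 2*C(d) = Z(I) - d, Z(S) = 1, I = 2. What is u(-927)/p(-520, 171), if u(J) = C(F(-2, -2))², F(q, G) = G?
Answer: 7410/11 ≈ 673.64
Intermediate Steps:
C(d) = ½ - d/2 (C(d) = (1 - d)/2 = ½ - d/2)
p(w, n) = -33/(19*w) (p(w, n) = 363/(w - 210*w) = 363/((-209*w)) = 363*(-1/(209*w)) = -33/(19*w))
u(J) = 9/4 (u(J) = (½ - ½*(-2))² = (½ + 1)² = (3/2)² = 9/4)
u(-927)/p(-520, 171) = 9/(4*((-33/19/(-520)))) = 9/(4*((-33/19*(-1/520)))) = 9/(4*(33/9880)) = (9/4)*(9880/33) = 7410/11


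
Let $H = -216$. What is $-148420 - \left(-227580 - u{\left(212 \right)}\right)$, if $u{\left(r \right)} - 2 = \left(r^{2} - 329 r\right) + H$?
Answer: $54142$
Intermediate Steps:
$u{\left(r \right)} = -214 + r^{2} - 329 r$ ($u{\left(r \right)} = 2 - \left(216 - r^{2} + 329 r\right) = -214 + r^{2} - 329 r$)
$-148420 - \left(-227580 - u{\left(212 \right)}\right) = -148420 - \left(-227580 - \left(-214 + 212^{2} - 69748\right)\right) = -148420 - \left(-227580 - \left(-214 + 44944 - 69748\right)\right) = -148420 - \left(-227580 - -25018\right) = -148420 - \left(-227580 + 25018\right) = -148420 - -202562 = -148420 + 202562 = 54142$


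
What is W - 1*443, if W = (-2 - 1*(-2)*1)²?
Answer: -443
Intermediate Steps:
W = 0 (W = (-2 + 2*1)² = (-2 + 2)² = 0² = 0)
W - 1*443 = 0 - 1*443 = 0 - 443 = -443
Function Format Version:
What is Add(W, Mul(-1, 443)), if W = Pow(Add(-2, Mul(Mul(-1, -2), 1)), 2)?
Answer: -443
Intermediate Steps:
W = 0 (W = Pow(Add(-2, Mul(2, 1)), 2) = Pow(Add(-2, 2), 2) = Pow(0, 2) = 0)
Add(W, Mul(-1, 443)) = Add(0, Mul(-1, 443)) = Add(0, -443) = -443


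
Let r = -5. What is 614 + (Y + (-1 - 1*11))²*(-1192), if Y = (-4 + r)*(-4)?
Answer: -685978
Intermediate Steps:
Y = 36 (Y = (-4 - 5)*(-4) = -9*(-4) = 36)
614 + (Y + (-1 - 1*11))²*(-1192) = 614 + (36 + (-1 - 1*11))²*(-1192) = 614 + (36 + (-1 - 11))²*(-1192) = 614 + (36 - 12)²*(-1192) = 614 + 24²*(-1192) = 614 + 576*(-1192) = 614 - 686592 = -685978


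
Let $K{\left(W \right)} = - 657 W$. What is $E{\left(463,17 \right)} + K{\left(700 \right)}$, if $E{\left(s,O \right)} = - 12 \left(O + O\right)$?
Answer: $-460308$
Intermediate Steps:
$E{\left(s,O \right)} = - 24 O$ ($E{\left(s,O \right)} = - 12 \cdot 2 O = - 24 O$)
$E{\left(463,17 \right)} + K{\left(700 \right)} = \left(-24\right) 17 - 459900 = -408 - 459900 = -460308$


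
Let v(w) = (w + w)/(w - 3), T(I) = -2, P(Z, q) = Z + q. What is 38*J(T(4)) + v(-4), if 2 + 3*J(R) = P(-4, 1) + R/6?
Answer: -4184/63 ≈ -66.413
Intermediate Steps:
v(w) = 2*w/(-3 + w) (v(w) = (2*w)/(-3 + w) = 2*w/(-3 + w))
J(R) = -5/3 + R/18 (J(R) = -⅔ + ((-4 + 1) + R/6)/3 = -⅔ + (-3 + R*(⅙))/3 = -⅔ + (-3 + R/6)/3 = -⅔ + (-1 + R/18) = -5/3 + R/18)
38*J(T(4)) + v(-4) = 38*(-5/3 + (1/18)*(-2)) + 2*(-4)/(-3 - 4) = 38*(-5/3 - ⅑) + 2*(-4)/(-7) = 38*(-16/9) + 2*(-4)*(-⅐) = -608/9 + 8/7 = -4184/63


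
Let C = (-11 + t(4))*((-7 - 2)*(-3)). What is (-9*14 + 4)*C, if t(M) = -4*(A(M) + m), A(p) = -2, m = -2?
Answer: -16470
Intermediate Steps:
t(M) = 16 (t(M) = -4*(-2 - 2) = -4*(-4) = 16)
C = 135 (C = (-11 + 16)*((-7 - 2)*(-3)) = 5*(-9*(-3)) = 5*27 = 135)
(-9*14 + 4)*C = (-9*14 + 4)*135 = (-126 + 4)*135 = -122*135 = -16470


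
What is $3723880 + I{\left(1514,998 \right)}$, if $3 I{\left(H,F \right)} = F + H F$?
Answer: $4227870$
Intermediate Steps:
$I{\left(H,F \right)} = \frac{F}{3} + \frac{F H}{3}$ ($I{\left(H,F \right)} = \frac{F + H F}{3} = \frac{F + F H}{3} = \frac{F}{3} + \frac{F H}{3}$)
$3723880 + I{\left(1514,998 \right)} = 3723880 + \frac{1}{3} \cdot 998 \left(1 + 1514\right) = 3723880 + \frac{1}{3} \cdot 998 \cdot 1515 = 3723880 + 503990 = 4227870$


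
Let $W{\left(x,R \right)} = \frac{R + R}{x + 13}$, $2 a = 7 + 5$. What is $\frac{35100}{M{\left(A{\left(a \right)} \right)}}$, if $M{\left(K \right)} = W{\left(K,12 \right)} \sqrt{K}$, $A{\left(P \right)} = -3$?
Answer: $- 4875 i \sqrt{3} \approx - 8443.8 i$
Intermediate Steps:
$a = 6$ ($a = \frac{7 + 5}{2} = \frac{1}{2} \cdot 12 = 6$)
$W{\left(x,R \right)} = \frac{2 R}{13 + x}$
$M{\left(K \right)} = \frac{24 \sqrt{K}}{13 + K}$ ($M{\left(K \right)} = 2 \cdot 12 \frac{1}{13 + K} \sqrt{K} = \frac{24}{13 + K} \sqrt{K} = \frac{24 \sqrt{K}}{13 + K}$)
$\frac{35100}{M{\left(A{\left(a \right)} \right)}} = \frac{35100}{24 \sqrt{-3} \frac{1}{13 - 3}} = \frac{35100}{24 i \sqrt{3} \cdot \frac{1}{10}} = \frac{35100}{\frac{12}{5} i \sqrt{3}} = 35100 \left(- \frac{5 i \sqrt{3}}{36}\right) = - 4875 i \sqrt{3}$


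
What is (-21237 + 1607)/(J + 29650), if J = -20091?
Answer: -19630/9559 ≈ -2.0536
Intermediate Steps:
(-21237 + 1607)/(J + 29650) = (-21237 + 1607)/(-20091 + 29650) = -19630/9559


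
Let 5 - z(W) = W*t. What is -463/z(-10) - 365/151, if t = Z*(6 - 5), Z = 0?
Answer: -71738/755 ≈ -95.017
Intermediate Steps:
t = 0 (t = 0*(6 - 5) = 0*1 = 0)
z(W) = 5 (z(W) = 5 - W*0 = 5 - 1*0 = 5 + 0 = 5)
-463/z(-10) - 365/151 = -463/5 - 365/151 = -71738/755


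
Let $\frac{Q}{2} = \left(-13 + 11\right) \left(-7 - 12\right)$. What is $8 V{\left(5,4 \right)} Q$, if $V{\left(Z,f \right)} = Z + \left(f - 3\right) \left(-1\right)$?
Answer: $2432$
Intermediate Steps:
$V{\left(Z,f \right)} = 3 + Z - f$ ($V{\left(Z,f \right)} = Z + \left(-3 + f\right) \left(-1\right) = Z - \left(-3 + f\right) = 3 + Z - f$)
$Q = 76$ ($Q = 2 \left(-13 + 11\right) \left(-7 - 12\right) = 2 \left(- 2 \left(-7 - 12\right)\right) = 2 \left(\left(-2\right) \left(-19\right)\right) = 2 \cdot 38 = 76$)
$8 V{\left(5,4 \right)} Q = 8 \left(3 + 5 - 4\right) 76 = 8 \cdot 4 \cdot 76 = 32 \cdot 76 = 2432$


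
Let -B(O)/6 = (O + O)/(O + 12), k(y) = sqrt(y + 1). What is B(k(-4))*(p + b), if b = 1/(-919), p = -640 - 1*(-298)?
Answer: 3771588*sqrt(3)/(919*(sqrt(3) - 12*I)) ≈ 83.755 + 580.27*I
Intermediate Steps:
k(y) = sqrt(1 + y)
p = -342 (p = -640 + 298 = -342)
B(O) = -12*O/(12 + O) (B(O) = -6*(O + O)/(O + 12) = -6*2*O/(12 + O) = -12*O/(12 + O))
b = -1/919 ≈ -0.0010881
B(k(-4))*(p + b) = (-12*sqrt(1 - 4)/(12 + sqrt(1 - 4)))*(-342 - 1/919) = -12*sqrt(-3)/(12 + sqrt(-3))*(-314299/919) = -12*I*sqrt(3)/(12 + I*sqrt(3))*(-314299/919) = 3771588*I*sqrt(3)/(919*(12 + I*sqrt(3)))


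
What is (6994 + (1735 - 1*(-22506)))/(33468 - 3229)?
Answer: 31235/30239 ≈ 1.0329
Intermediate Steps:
(6994 + (1735 - 1*(-22506)))/(33468 - 3229) = (6994 + (1735 + 22506))/30239 = (6994 + 24241)*(1/30239) = 31235*(1/30239) = 31235/30239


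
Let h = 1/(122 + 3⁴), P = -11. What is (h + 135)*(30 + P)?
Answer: 520714/203 ≈ 2565.1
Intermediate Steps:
h = 1/203 (h = 1/(122 + 81) = 1/203 ≈ 0.0049261)
(h + 135)*(30 + P) = (1/203 + 135)*(30 - 11) = (27406/203)*19 = 520714/203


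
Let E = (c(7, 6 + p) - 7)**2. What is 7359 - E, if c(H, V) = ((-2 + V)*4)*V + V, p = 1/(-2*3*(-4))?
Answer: -41365105/20736 ≈ -1994.8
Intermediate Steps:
p = 1/24 (p = 1/(-6*(-4)) = 1/24 ≈ 0.041667)
c(H, V) = V + V*(-8 + 4*V) (c(H, V) = (-8 + 4*V)*V + V = V*(-8 + 4*V) + V = V + V*(-8 + 4*V))
E = 193961329/20736 (E = ((6 + 1/24)*(-7 + 4*(6 + 1/24)) - 7)**2 = (145*(-7 + 4*(145/24))/24 - 7)**2 = (145*(-7 + 145/6)/24 - 7)**2 = ((145/24)*(103/6) - 7)**2 = (14935/144 - 7)**2 = (13927/144)**2 = 193961329/20736 ≈ 9353.8)
7359 - E = 7359 - 1*193961329/20736 = 7359 - 193961329/20736 = -41365105/20736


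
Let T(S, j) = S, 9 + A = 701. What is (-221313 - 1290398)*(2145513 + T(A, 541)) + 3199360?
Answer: -3244438507395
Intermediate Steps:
A = 692 (A = -9 + 701 = 692)
(-221313 - 1290398)*(2145513 + T(A, 541)) + 3199360 = (-221313 - 1290398)*(2145513 + 692) + 3199360 = -1511711*2146205 + 3199360 = -3244441706755 + 3199360 = -3244438507395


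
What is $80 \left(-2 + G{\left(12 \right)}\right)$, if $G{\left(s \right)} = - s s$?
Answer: $-11680$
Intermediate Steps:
$G{\left(s \right)} = - s^{2}$
$80 \left(-2 + G{\left(12 \right)}\right) = 80 \left(-2 - 12^{2}\right) = 80 \left(-2 - 144\right) = 80 \left(-146\right) = -11680$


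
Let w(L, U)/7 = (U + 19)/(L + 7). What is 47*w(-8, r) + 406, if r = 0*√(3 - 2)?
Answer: -5845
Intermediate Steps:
r = 0 (r = 0*√1 = 0*1 = 0)
w(L, U) = 7*(19 + U)/(7 + L) (w(L, U) = 7*((U + 19)/(L + 7)) = 7*((19 + U)/(7 + L)) = 7*(19 + U)/(7 + L))
47*w(-8, r) + 406 = 47*(7*(19 + 0)/(7 - 8)) + 406 = 47*(7*19/(-1)) + 406 = 47*(7*(-1)*19) + 406 = 47*(-133) + 406 = -6251 + 406 = -5845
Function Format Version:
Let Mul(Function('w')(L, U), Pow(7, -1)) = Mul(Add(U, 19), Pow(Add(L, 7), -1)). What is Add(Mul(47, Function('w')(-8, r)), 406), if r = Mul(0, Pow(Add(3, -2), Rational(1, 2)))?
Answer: -5845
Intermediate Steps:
r = 0 (r = Mul(0, Pow(1, Rational(1, 2))) = Mul(0, 1) = 0)
Function('w')(L, U) = Mul(7, Pow(Add(7, L), -1), Add(19, U)) (Function('w')(L, U) = Mul(7, Mul(Add(U, 19), Pow(Add(L, 7), -1))) = Mul(7, Mul(Add(19, U), Pow(Add(7, L), -1))) = Mul(7, Mul(Pow(Add(7, L), -1), Add(19, U))) = Mul(7, Pow(Add(7, L), -1), Add(19, U)))
Add(Mul(47, Function('w')(-8, r)), 406) = Add(Mul(47, Mul(7, Pow(Add(7, -8), -1), Add(19, 0))), 406) = Add(Mul(47, Mul(7, Pow(-1, -1), 19)), 406) = Add(Mul(47, Mul(7, -1, 19)), 406) = Add(Mul(47, -133), 406) = Add(-6251, 406) = -5845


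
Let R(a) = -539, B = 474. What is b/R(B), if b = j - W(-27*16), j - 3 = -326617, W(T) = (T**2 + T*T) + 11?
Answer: 699873/539 ≈ 1298.5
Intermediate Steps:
W(T) = 11 + 2*T**2 (W(T) = (T**2 + T**2) + 11 = 2*T**2 + 11 = 11 + 2*T**2)
j = -326614 (j = 3 - 326617 = -326614)
b = -699873 (b = -326614 - (11 + 2*(-27*16)**2) = -326614 - (11 + 2*(-432)**2) = -326614 - (11 + 2*186624) = -326614 - (11 + 373248) = -326614 - 1*373259 = -326614 - 373259 = -699873)
b/R(B) = -699873/(-539) = -699873*(-1/539) = 699873/539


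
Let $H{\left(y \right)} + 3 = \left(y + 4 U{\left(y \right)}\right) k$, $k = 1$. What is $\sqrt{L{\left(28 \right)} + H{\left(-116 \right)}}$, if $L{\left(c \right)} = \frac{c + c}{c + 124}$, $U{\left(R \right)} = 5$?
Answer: $\frac{i \sqrt{35606}}{19} \approx 9.9313 i$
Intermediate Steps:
$L{\left(c \right)} = \frac{2 c}{124 + c}$
$H{\left(y \right)} = 17 + y$ ($H{\left(y \right)} = -3 + \left(y + 4 \cdot 5\right) 1 = -3 + \left(y + 20\right) 1 = -3 + \left(20 + y\right) 1 = -3 + \left(20 + y\right) = 17 + y$)
$\sqrt{L{\left(28 \right)} + H{\left(-116 \right)}} = \sqrt{2 \cdot 28 \frac{1}{124 + 28} + \left(17 - 116\right)} = \sqrt{2 \cdot 28 \cdot \frac{1}{152} - 99} = \sqrt{\frac{7}{19} - 99} = \sqrt{- \frac{1874}{19}} = \frac{i \sqrt{35606}}{19}$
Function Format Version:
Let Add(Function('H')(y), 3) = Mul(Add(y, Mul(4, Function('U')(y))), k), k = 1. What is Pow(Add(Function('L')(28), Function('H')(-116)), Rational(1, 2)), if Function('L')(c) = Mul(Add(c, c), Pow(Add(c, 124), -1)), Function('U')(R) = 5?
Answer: Mul(Rational(1, 19), I, Pow(35606, Rational(1, 2))) ≈ Mul(9.9313, I)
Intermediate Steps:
Function('L')(c) = Mul(2, c, Pow(Add(124, c), -1)) (Function('L')(c) = Mul(Mul(2, c), Pow(Add(124, c), -1)) = Mul(2, c, Pow(Add(124, c), -1)))
Function('H')(y) = Add(17, y) (Function('H')(y) = Add(-3, Mul(Add(y, Mul(4, 5)), 1)) = Add(-3, Mul(Add(y, 20), 1)) = Add(-3, Mul(Add(20, y), 1)) = Add(-3, Add(20, y)) = Add(17, y))
Pow(Add(Function('L')(28), Function('H')(-116)), Rational(1, 2)) = Pow(Add(Mul(2, 28, Pow(Add(124, 28), -1)), Add(17, -116)), Rational(1, 2)) = Pow(Add(Mul(2, 28, Pow(152, -1)), -99), Rational(1, 2)) = Pow(Add(Mul(2, 28, Rational(1, 152)), -99), Rational(1, 2)) = Pow(Add(Rational(7, 19), -99), Rational(1, 2)) = Pow(Rational(-1874, 19), Rational(1, 2)) = Mul(Rational(1, 19), I, Pow(35606, Rational(1, 2)))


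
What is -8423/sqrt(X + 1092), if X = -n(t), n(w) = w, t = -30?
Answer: -8423*sqrt(1122)/1122 ≈ -251.46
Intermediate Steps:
X = 30 (X = -1*(-30) = 30)
-8423/sqrt(X + 1092) = -8423/sqrt(30 + 1092) = -8423*sqrt(1122)/1122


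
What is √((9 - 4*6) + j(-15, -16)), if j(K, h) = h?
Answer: I*√31 ≈ 5.5678*I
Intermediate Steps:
√((9 - 4*6) + j(-15, -16)) = √((9 - 4*6) - 16) = √((9 - 24) - 16) = √(-15 - 16) = √(-31) = I*√31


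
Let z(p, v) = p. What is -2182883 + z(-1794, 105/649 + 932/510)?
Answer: -2184677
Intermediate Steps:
-2182883 + z(-1794, 105/649 + 932/510) = -2182883 - 1794 = -2184677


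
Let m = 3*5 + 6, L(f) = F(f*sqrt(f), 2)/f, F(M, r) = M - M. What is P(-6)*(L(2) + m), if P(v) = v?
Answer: -126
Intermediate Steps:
F(M, r) = 0
L(f) = 0 (L(f) = 0/f = 0)
m = 21 (m = 15 + 6 = 21)
P(-6)*(L(2) + m) = -6*(0 + 21) = -6*21 = -126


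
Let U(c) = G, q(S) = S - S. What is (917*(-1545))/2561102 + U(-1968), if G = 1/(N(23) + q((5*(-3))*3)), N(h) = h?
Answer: -30024493/58905346 ≈ -0.50971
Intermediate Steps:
q(S) = 0
G = 1/23 (G = 1/(23 + 0) = 1/23 ≈ 0.043478)
U(c) = 1/23
(917*(-1545))/2561102 + U(-1968) = (917*(-1545))/2561102 + 1/23 = -1416765*1/2561102 + 1/23 = -1416765/2561102 + 1/23 = -30024493/58905346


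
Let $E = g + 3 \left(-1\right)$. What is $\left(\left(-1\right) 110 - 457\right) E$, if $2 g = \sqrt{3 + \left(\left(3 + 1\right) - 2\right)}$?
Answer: $1701 - \frac{567 \sqrt{5}}{2} \approx 1067.1$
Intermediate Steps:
$g = \frac{\sqrt{5}}{2}$ ($g = \frac{\sqrt{3 + \left(\left(3 + 1\right) - 2\right)}}{2} = \frac{\sqrt{3 + \left(4 - 2\right)}}{2} = \frac{\sqrt{3 + 2}}{2} = \frac{\sqrt{5}}{2} \approx 1.118$)
$E = -3 + \frac{\sqrt{5}}{2}$ ($E = \frac{\sqrt{5}}{2} + 3 \left(-1\right) = \frac{\sqrt{5}}{2} - 3 = -3 + \frac{\sqrt{5}}{2} \approx -1.882$)
$\left(\left(-1\right) 110 - 457\right) E = \left(\left(-1\right) 110 - 457\right) \left(-3 + \frac{\sqrt{5}}{2}\right) = \left(-110 - 457\right) \left(-3 + \frac{\sqrt{5}}{2}\right) = - 567 \left(-3 + \frac{\sqrt{5}}{2}\right) = 1701 - \frac{567 \sqrt{5}}{2}$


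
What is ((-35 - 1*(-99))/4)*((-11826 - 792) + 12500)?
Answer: -1888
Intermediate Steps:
((-35 - 1*(-99))/4)*((-11826 - 792) + 12500) = ((-35 + 99)*(¼))*(-12618 + 12500) = (64*(¼))*(-118) = 16*(-118) = -1888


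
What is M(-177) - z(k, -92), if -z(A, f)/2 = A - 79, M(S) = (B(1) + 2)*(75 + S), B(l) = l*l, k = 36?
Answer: -392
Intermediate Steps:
B(l) = l**2
M(S) = 225 + 3*S (M(S) = (1**2 + 2)*(75 + S) = (1 + 2)*(75 + S) = 3*(75 + S) = 225 + 3*S)
z(A, f) = 158 - 2*A (z(A, f) = -2*(A - 79) = -2*(-79 + A) = 158 - 2*A)
M(-177) - z(k, -92) = (225 + 3*(-177)) - (158 - 2*36) = (225 - 531) - (158 - 72) = -306 - 1*86 = -306 - 86 = -392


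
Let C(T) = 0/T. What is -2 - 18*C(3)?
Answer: -2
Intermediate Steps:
C(T) = 0
-2 - 18*C(3) = -2 - 18*0 = -2 + 0 = -2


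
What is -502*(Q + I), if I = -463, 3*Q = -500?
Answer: 948278/3 ≈ 3.1609e+5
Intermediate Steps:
Q = -500/3 (Q = (⅓)*(-500) = -500/3 ≈ -166.67)
-502*(Q + I) = -502*(-500/3 - 463) = -502*(-1889/3) = 948278/3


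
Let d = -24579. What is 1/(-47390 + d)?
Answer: -1/71969 ≈ -1.3895e-5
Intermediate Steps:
1/(-47390 + d) = 1/(-47390 - 24579) = 1/(-71969) = -1/71969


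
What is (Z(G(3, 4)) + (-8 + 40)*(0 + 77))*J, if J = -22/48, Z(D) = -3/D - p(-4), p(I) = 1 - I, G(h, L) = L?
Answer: -108163/96 ≈ -1126.7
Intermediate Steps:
Z(D) = -5 - 3/D (Z(D) = -3/D - (1 - 1*(-4)) = -3/D - (1 + 4) = -3/D - 1*5 = -3/D - 5 = -5 - 3/D)
J = -11/24 (J = -22*1/48 = -11/24 ≈ -0.45833)
(Z(G(3, 4)) + (-8 + 40)*(0 + 77))*J = ((-5 - 3/4) + (-8 + 40)*(0 + 77))*(-11/24) = ((-5 - 3*¼) + 32*77)*(-11/24) = ((-5 - ¾) + 2464)*(-11/24) = (-23/4 + 2464)*(-11/24) = (9833/4)*(-11/24) = -108163/96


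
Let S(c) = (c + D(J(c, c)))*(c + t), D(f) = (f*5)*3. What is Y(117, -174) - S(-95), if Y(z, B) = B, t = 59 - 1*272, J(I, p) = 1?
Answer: -24814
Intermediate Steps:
D(f) = 15*f (D(f) = (5*f)*3 = 15*f)
t = -213 (t = 59 - 272 = -213)
S(c) = (-213 + c)*(15 + c) (S(c) = (c + 15*1)*(c - 213) = (c + 15)*(-213 + c) = (15 + c)*(-213 + c) = (-213 + c)*(15 + c))
Y(117, -174) - S(-95) = -174 - (-3195 + (-95)² - 198*(-95)) = -174 - (-3195 + 9025 + 18810) = -174 - 1*24640 = -174 - 24640 = -24814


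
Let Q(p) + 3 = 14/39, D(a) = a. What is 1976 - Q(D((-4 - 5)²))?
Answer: 77167/39 ≈ 1978.6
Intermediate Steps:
Q(p) = -103/39 (Q(p) = -3 + 14/39 = -103/39)
1976 - Q(D((-4 - 5)²)) = 1976 - 1*(-103/39) = 1976 + 103/39 = 77167/39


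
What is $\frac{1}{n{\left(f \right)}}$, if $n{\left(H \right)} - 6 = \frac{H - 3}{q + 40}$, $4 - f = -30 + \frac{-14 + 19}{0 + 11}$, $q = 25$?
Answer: $\frac{715}{4626} \approx 0.15456$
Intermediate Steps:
$f = \frac{369}{11}$ ($f = 4 - \left(-30 + \frac{-14 + 19}{0 + 11}\right) = 4 - \left(-30 + \frac{5}{11}\right) = 4 - - \frac{325}{11} = 4 + \frac{325}{11} = \frac{369}{11} \approx 33.545$)
$n{\left(H \right)} = \frac{387}{65} + \frac{H}{65}$ ($n{\left(H \right)} = 6 + \frac{H - 3}{25 + 40} = 6 + \frac{-3 + H}{65} = 6 + \left(-3 + H\right) \frac{1}{65} = 6 + \left(- \frac{3}{65} + \frac{H}{65}\right) = \frac{387}{65} + \frac{H}{65}$)
$\frac{1}{n{\left(f \right)}} = \frac{1}{\frac{387}{65} + \frac{1}{65} \cdot \frac{369}{11}} = \frac{1}{\frac{387}{65} + \frac{369}{715}} = \frac{1}{\frac{4626}{715}} = \frac{715}{4626}$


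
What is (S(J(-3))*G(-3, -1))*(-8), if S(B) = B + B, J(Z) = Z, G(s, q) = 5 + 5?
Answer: 480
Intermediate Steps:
G(s, q) = 10
S(B) = 2*B
(S(J(-3))*G(-3, -1))*(-8) = ((2*(-3))*10)*(-8) = -6*10*(-8) = -60*(-8) = 480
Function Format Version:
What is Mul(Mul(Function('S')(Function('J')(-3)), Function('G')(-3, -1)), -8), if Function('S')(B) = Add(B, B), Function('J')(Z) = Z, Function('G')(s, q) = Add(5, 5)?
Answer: 480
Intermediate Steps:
Function('G')(s, q) = 10
Function('S')(B) = Mul(2, B)
Mul(Mul(Function('S')(Function('J')(-3)), Function('G')(-3, -1)), -8) = Mul(Mul(Mul(2, -3), 10), -8) = Mul(Mul(-6, 10), -8) = Mul(-60, -8) = 480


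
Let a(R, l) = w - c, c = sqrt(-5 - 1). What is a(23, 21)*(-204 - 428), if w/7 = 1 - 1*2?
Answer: 4424 + 632*I*sqrt(6) ≈ 4424.0 + 1548.1*I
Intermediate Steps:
w = -7 (w = 7*(1 - 1*2) = 7*(1 - 2) = 7*(-1) = -7)
c = I*sqrt(6) (c = sqrt(-6) = I*sqrt(6) ≈ 2.4495*I)
a(R, l) = -7 - I*sqrt(6)
a(23, 21)*(-204 - 428) = (-7 - I*sqrt(6))*(-204 - 428) = (-7 - I*sqrt(6))*(-632) = 4424 + 632*I*sqrt(6)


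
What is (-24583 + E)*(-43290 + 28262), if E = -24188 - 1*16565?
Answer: 981869408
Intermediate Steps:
E = -40753 (E = -24188 - 16565 = -40753)
(-24583 + E)*(-43290 + 28262) = (-24583 - 40753)*(-43290 + 28262) = -65336*(-15028) = 981869408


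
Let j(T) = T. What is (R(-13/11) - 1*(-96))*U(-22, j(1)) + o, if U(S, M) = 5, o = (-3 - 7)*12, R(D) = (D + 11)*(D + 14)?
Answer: 119700/121 ≈ 989.26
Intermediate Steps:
R(D) = (11 + D)*(14 + D)
o = -120 (o = -10*12 = -120)
(R(-13/11) - 1*(-96))*U(-22, j(1)) + o = ((154 + (-13/11)**2 + 25*(-13/11)) - 1*(-96))*5 - 120 = ((154 + (-13*1/11)**2 + 25*(-13*1/11)) + 96)*5 - 120 = ((154 + (-13/11)**2 + 25*(-13/11)) + 96)*5 - 120 = ((154 + 169/121 - 325/11) + 96)*5 - 120 = (15228/121 + 96)*5 - 120 = (26844/121)*5 - 120 = 134220/121 - 120 = 119700/121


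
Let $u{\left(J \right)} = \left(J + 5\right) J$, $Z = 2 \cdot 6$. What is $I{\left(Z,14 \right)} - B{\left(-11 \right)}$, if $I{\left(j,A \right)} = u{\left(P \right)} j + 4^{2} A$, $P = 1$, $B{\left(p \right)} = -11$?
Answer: $307$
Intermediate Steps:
$Z = 12$
$u{\left(J \right)} = J \left(5 + J\right)$ ($u{\left(J \right)} = \left(5 + J\right) J = J \left(5 + J\right)$)
$I{\left(j,A \right)} = 6 j + 16 A$ ($I{\left(j,A \right)} = 1 \left(5 + 1\right) j + 4^{2} A = 1 \cdot 6 j + 16 A = 6 j + 16 A$)
$I{\left(Z,14 \right)} - B{\left(-11 \right)} = \left(6 \cdot 12 + 16 \cdot 14\right) - -11 = \left(72 + 224\right) + 11 = 296 + 11 = 307$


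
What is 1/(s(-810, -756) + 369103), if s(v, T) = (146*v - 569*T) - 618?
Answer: 1/680389 ≈ 1.4697e-6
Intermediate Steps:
s(v, T) = -618 - 569*T + 146*v (s(v, T) = (-569*T + 146*v) - 618 = -618 - 569*T + 146*v)
1/(s(-810, -756) + 369103) = 1/((-618 - 569*(-756) + 146*(-810)) + 369103) = 1/((-618 + 430164 - 118260) + 369103) = 1/(311286 + 369103) = 1/680389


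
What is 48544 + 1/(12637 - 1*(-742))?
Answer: 649470177/13379 ≈ 48544.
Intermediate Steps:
48544 + 1/(12637 - 1*(-742)) = 48544 + 1/(12637 + 742) = 48544 + 1/13379 = 649470177/13379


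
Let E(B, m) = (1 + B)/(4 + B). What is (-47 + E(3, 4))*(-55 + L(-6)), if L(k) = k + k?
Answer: 21775/7 ≈ 3110.7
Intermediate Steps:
E(B, m) = (1 + B)/(4 + B)
L(k) = 2*k
(-47 + E(3, 4))*(-55 + L(-6)) = (-47 + (1 + 3)/(4 + 3))*(-55 + 2*(-6)) = (-47 + 4/7)*(-55 - 12) = (-47 + (⅐)*4)*(-67) = (-47 + 4/7)*(-67) = -325/7*(-67) = 21775/7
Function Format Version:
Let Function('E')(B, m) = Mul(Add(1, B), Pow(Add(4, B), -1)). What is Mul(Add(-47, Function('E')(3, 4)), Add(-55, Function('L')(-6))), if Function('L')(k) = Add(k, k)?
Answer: Rational(21775, 7) ≈ 3110.7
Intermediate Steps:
Function('E')(B, m) = Mul(Pow(Add(4, B), -1), Add(1, B))
Function('L')(k) = Mul(2, k)
Mul(Add(-47, Function('E')(3, 4)), Add(-55, Function('L')(-6))) = Mul(Add(-47, Mul(Pow(Add(4, 3), -1), Add(1, 3))), Add(-55, Mul(2, -6))) = Mul(Add(-47, Mul(Pow(7, -1), 4)), Add(-55, -12)) = Mul(Add(-47, Mul(Rational(1, 7), 4)), -67) = Mul(Add(-47, Rational(4, 7)), -67) = Mul(Rational(-325, 7), -67) = Rational(21775, 7)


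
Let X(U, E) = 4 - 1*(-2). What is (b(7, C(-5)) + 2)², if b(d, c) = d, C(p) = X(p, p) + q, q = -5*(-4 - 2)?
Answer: 81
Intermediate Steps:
X(U, E) = 6 (X(U, E) = 4 + 2 = 6)
q = 30 (q = -5*(-6) = 30)
C(p) = 36 (C(p) = 6 + 30 = 36)
(b(7, C(-5)) + 2)² = (7 + 2)² = 9² = 81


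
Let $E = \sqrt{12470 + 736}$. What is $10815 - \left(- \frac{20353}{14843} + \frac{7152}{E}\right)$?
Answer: $\frac{160547398}{14843} - \frac{1192 \sqrt{13206}}{2201} \approx 10754.0$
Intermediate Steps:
$E = \sqrt{13206} \approx 114.92$
$10815 - \left(- \frac{20353}{14843} + \frac{7152}{E}\right) = 10815 - \left(- \frac{20353}{14843} + \frac{7152}{\sqrt{13206}}\right) = 10815 - \left(\left(-20353\right) \frac{1}{14843} + 7152 \frac{\sqrt{13206}}{13206}\right) = 10815 - \left(- \frac{20353}{14843} + \frac{1192 \sqrt{13206}}{2201}\right) = 10815 + \left(\frac{20353}{14843} - \frac{1192 \sqrt{13206}}{2201}\right) = \frac{160547398}{14843} - \frac{1192 \sqrt{13206}}{2201}$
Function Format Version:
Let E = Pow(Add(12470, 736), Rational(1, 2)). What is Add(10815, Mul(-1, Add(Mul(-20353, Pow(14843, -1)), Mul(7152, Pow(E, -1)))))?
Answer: Add(Rational(160547398, 14843), Mul(Rational(-1192, 2201), Pow(13206, Rational(1, 2)))) ≈ 10754.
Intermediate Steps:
E = Pow(13206, Rational(1, 2)) ≈ 114.92
Add(10815, Mul(-1, Add(Mul(-20353, Pow(14843, -1)), Mul(7152, Pow(E, -1))))) = Add(10815, Mul(-1, Add(Mul(-20353, Pow(14843, -1)), Mul(7152, Pow(Pow(13206, Rational(1, 2)), -1))))) = Add(10815, Mul(-1, Add(Mul(-20353, Rational(1, 14843)), Mul(7152, Mul(Rational(1, 13206), Pow(13206, Rational(1, 2))))))) = Add(10815, Mul(-1, Add(Rational(-20353, 14843), Mul(Rational(1192, 2201), Pow(13206, Rational(1, 2)))))) = Add(10815, Add(Rational(20353, 14843), Mul(Rational(-1192, 2201), Pow(13206, Rational(1, 2))))) = Add(Rational(160547398, 14843), Mul(Rational(-1192, 2201), Pow(13206, Rational(1, 2))))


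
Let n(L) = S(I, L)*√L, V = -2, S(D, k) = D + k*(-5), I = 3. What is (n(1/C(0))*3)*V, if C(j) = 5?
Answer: -12*√5/5 ≈ -5.3666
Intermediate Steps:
S(D, k) = D - 5*k
n(L) = √L*(3 - 5*L) (n(L) = (3 - 5*L)*√L = √L*(3 - 5*L))
(n(1/C(0))*3)*V = ((√(1/5)*(3 - 5/5))*3)*(-2) = ((√(⅕)*(3 - 5*⅕))*3)*(-2) = (((√5/5)*(3 - 1))*3)*(-2) = (((√5/5)*2)*3)*(-2) = ((2*√5/5)*3)*(-2) = (6*√5/5)*(-2) = -12*√5/5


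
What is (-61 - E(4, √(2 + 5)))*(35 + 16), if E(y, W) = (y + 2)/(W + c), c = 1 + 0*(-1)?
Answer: -3060 - 51*√7 ≈ -3194.9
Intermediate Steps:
c = 1 (c = 1 + 0 = 1)
E(y, W) = (2 + y)/(1 + W) (E(y, W) = (y + 2)/(W + 1) = (2 + y)/(1 + W))
(-61 - E(4, √(2 + 5)))*(35 + 16) = (-61 - (2 + 4)/(1 + √(2 + 5)))*(35 + 16) = (-61 - 6/(1 + √7))*51 = -3111 - 306/(1 + √7)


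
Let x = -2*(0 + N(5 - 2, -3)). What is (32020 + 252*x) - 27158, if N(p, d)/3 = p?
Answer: 326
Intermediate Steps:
N(p, d) = 3*p
x = -18 (x = -2*(0 + 3*(5 - 2)) = -2*(0 + 3*3) = -2*(0 + 9) = -2*9 = -18)
(32020 + 252*x) - 27158 = (32020 + 252*(-18)) - 27158 = (32020 - 4536) - 27158 = 27484 - 27158 = 326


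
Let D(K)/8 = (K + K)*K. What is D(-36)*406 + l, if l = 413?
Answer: 8419229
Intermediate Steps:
D(K) = 16*K² (D(K) = 8*((K + K)*K) = 8*((2*K)*K) = 8*(2*K²) = 16*K²)
D(-36)*406 + l = (16*(-36)²)*406 + 413 = (16*1296)*406 + 413 = 20736*406 + 413 = 8418816 + 413 = 8419229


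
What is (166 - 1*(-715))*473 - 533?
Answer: 416180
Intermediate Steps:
(166 - 1*(-715))*473 - 533 = (166 + 715)*473 - 533 = 881*473 - 533 = 416713 - 533 = 416180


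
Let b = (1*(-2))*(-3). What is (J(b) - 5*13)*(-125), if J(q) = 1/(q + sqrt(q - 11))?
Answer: 332375/41 + 125*I*sqrt(5)/41 ≈ 8106.7 + 6.8173*I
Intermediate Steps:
b = 6 (b = -2*(-3) = 6)
J(q) = 1/(q + sqrt(-11 + q))
(J(b) - 5*13)*(-125) = (1/(6 + sqrt(-11 + 6)) - 5*13)*(-125) = (1/(6 + sqrt(-5)) - 65)*(-125) = (1/(6 + I*sqrt(5)) - 65)*(-125) = (-65 + 1/(6 + I*sqrt(5)))*(-125) = 8125 - 125/(6 + I*sqrt(5))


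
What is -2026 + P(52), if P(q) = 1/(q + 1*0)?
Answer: -105351/52 ≈ -2026.0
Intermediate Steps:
P(q) = 1/q (P(q) = 1/(q + 0) = 1/q)
-2026 + P(52) = -2026 + 1/52 = -105351/52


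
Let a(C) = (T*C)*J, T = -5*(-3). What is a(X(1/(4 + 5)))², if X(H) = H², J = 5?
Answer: 625/729 ≈ 0.85734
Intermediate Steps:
T = 15
a(C) = 75*C (a(C) = (15*C)*5 = 75*C)
a(X(1/(4 + 5)))² = (75*(1/(4 + 5))²)² = (75*(1/9)²)² = (75*(⅑)²)² = (75*(1/81))² = (25/27)² = 625/729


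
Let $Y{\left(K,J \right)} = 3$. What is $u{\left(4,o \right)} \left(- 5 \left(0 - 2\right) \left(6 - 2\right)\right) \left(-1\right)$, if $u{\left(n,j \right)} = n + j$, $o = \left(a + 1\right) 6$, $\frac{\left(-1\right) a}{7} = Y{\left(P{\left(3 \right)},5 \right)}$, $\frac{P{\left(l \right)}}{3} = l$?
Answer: $4640$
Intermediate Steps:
$P{\left(l \right)} = 3 l$
$a = -21$ ($a = \left(-7\right) 3 = -21$)
$o = -120$ ($o = \left(-21 + 1\right) 6 = \left(-20\right) 6 = -120$)
$u{\left(n,j \right)} = j + n$
$u{\left(4,o \right)} \left(- 5 \left(0 - 2\right) \left(6 - 2\right)\right) \left(-1\right) = \left(-120 + 4\right) \left(- 5 \left(0 - 2\right) \left(6 - 2\right)\right) \left(-1\right) = - 116 \left(- 5 \left(\left(-2\right) 4\right)\right) \left(-1\right) = - 116 \left(\left(-5\right) \left(-8\right)\right) \left(-1\right) = \left(-116\right) 40 \left(-1\right) = \left(-4640\right) \left(-1\right) = 4640$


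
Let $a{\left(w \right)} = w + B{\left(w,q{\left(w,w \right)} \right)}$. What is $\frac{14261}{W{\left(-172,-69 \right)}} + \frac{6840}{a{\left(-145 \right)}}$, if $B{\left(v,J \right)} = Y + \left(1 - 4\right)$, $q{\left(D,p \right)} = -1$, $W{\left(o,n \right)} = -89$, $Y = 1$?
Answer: $- \frac{901709}{4361} \approx -206.77$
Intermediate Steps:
$B{\left(v,J \right)} = -2$ ($B{\left(v,J \right)} = 1 + \left(1 - 4\right) = 1 - 3 = -2$)
$a{\left(w \right)} = -2 + w$ ($a{\left(w \right)} = w - 2 = -2 + w$)
$\frac{14261}{W{\left(-172,-69 \right)}} + \frac{6840}{a{\left(-145 \right)}} = \frac{14261}{-89} + \frac{6840}{-2 - 145} = 14261 \left(- \frac{1}{89}\right) + \frac{6840}{-147} = - \frac{14261}{89} + 6840 \left(- \frac{1}{147}\right) = - \frac{14261}{89} - \frac{2280}{49} = - \frac{901709}{4361}$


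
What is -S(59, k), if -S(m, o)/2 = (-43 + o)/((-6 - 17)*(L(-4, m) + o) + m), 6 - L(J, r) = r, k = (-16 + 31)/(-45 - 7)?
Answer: -4502/66801 ≈ -0.067394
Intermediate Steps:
k = -15/52 (k = 15/(-52) = 15*(-1/52) = -15/52 ≈ -0.28846)
L(J, r) = 6 - r
S(m, o) = -2*(-43 + o)/(-138 - 23*o + 24*m) (S(m, o) = -2*(-43 + o)/((-6 - 17)*((6 - m) + o) + m) = -2*(-43 + o)/(-23*(6 + o - m) + m) = -2*(-43 + o)/((-138 - 23*o + 23*m) + m) = -2*(-43 + o)/(-138 - 23*o + 24*m))
-S(59, k) = -2*(43 - 1*(-15/52))/(-138 - 23*(-15/52) + 24*59) = -2*(43 + 15/52)/(-138 + 345/52 + 1416) = -2*2251/(66801/52*52) = -2*52*2251/(66801*52) = -1*4502/66801 = -4502/66801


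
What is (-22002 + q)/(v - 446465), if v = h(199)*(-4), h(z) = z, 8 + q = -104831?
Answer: 126841/447261 ≈ 0.28360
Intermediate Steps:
q = -104839 (q = -8 - 104831 = -104839)
v = -796 (v = 199*(-4) = -796)
(-22002 + q)/(v - 446465) = (-22002 - 104839)/(-796 - 446465) = -126841/(-447261) = -126841*(-1/447261) = 126841/447261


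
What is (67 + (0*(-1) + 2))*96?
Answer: 6624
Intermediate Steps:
(67 + (0*(-1) + 2))*96 = (67 + (0 + 2))*96 = (67 + 2)*96 = 69*96 = 6624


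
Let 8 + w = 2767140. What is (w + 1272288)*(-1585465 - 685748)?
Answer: -9174383216460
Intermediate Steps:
w = 2767132 (w = -8 + 2767140 = 2767132)
(w + 1272288)*(-1585465 - 685748) = (2767132 + 1272288)*(-1585465 - 685748) = 4039420*(-2271213) = -9174383216460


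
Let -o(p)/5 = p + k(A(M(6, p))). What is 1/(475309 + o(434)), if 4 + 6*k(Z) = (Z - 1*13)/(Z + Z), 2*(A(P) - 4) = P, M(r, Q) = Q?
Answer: 17/8043413 ≈ 2.1135e-6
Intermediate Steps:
A(P) = 4 + P/2
k(Z) = -⅔ + (-13 + Z)/(12*Z) (k(Z) = -⅔ + ((Z - 1*13)/(Z + Z))/6 = -⅔ + ((Z - 13)/((2*Z)))/6 = -⅔ + ((-13 + Z)*(1/(2*Z)))/6 = -⅔ + ((-13 + Z)/(2*Z))/6 = -⅔ + (-13 + Z)/(12*Z))
o(p) = -5*p - 5*(-41 - 7*p/2)/(12*(4 + p/2)) (o(p) = -5*(p + (-13 - 7*(4 + p/2))/(12*(4 + p/2))) = -5*(p + (-13 + (-28 - 7*p/2))/(12*(4 + p/2))) = -5*(p + (-41 - 7*p/2)/(12*(4 + p/2))) = -5*p - 5*(-41 - 7*p/2)/(12*(4 + p/2)))
1/(475309 + o(434)) = 1/(475309 + 5*(82 - 89*434 - 12*434²)/(12*(8 + 434))) = 1/(475309 + (5/12)*(82 - 38626 - 12*188356)/442) = 1/(475309 + (5/12)*(1/442)*(82 - 38626 - 2260272)) = 1/(475309 + (5/12)*(1/442)*(-2298816)) = 1/(475309 - 36840/17) = 1/(8043413/17) = 17/8043413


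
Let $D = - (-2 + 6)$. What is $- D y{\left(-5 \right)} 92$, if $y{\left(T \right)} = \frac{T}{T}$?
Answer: $368$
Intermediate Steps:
$y{\left(T \right)} = 1$
$D = -4$ ($D = \left(-1\right) 4 = -4$)
$- D y{\left(-5 \right)} 92 = - \left(-4\right) 1 \cdot 92 = - \left(-4\right) 92 = \left(-1\right) \left(-368\right) = 368$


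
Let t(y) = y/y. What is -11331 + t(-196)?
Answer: -11330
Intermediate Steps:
t(y) = 1
-11331 + t(-196) = -11331 + 1 = -11330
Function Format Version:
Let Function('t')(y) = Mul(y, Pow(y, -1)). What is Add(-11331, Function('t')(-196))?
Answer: -11330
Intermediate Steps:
Function('t')(y) = 1
Add(-11331, Function('t')(-196)) = Add(-11331, 1) = -11330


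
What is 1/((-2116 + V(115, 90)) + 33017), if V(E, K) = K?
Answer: 1/30991 ≈ 3.2267e-5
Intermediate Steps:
1/((-2116 + V(115, 90)) + 33017) = 1/((-2116 + 90) + 33017) = 1/(-2026 + 33017) = 1/30991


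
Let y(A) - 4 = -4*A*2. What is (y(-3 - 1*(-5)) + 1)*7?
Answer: -77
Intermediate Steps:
y(A) = 4 - 8*A (y(A) = 4 - 4*A*2 = 4 - 8*A)
(y(-3 - 1*(-5)) + 1)*7 = ((4 - 8*(-3 - 1*(-5))) + 1)*7 = ((4 - 8*(-3 + 5)) + 1)*7 = ((4 - 8*2) + 1)*7 = ((4 - 16) + 1)*7 = (-12 + 1)*7 = -11*7 = -77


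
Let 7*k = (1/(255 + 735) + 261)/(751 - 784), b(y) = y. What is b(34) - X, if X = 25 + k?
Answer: 330943/32670 ≈ 10.130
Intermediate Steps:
k = -36913/32670 (k = ((1/(255 + 735) + 261)/(751 - 784))/7 = ((1/990 + 261)/(-33))/7 = ((1/990 + 261)*(-1/33))/7 = ((258391/990)*(-1/33))/7 = (⅐)*(-258391/32670) = -36913/32670 ≈ -1.1299)
X = 779837/32670 (X = 25 - 36913/32670 = 779837/32670 ≈ 23.870)
b(34) - X = 34 - 1*779837/32670 = 34 - 779837/32670 = 330943/32670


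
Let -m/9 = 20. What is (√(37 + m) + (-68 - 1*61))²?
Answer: (129 - I*√143)² ≈ 16498.0 - 3085.2*I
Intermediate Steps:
m = -180 (m = -9*20 = -180)
(√(37 + m) + (-68 - 1*61))² = (√(37 - 180) + (-68 - 1*61))² = (√(-143) + (-68 - 61))² = (I*√143 - 129)² = (-129 + I*√143)²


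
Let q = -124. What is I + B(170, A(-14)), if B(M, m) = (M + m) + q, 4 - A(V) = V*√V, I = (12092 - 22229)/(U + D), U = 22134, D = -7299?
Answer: 243871/4945 + 14*I*√14 ≈ 49.317 + 52.383*I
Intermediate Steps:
I = -3379/4945 (I = (12092 - 22229)/(22134 - 7299) = -10137/14835 = -10137*1/14835 = -3379/4945 ≈ -0.68332)
A(V) = 4 - V^(3/2) (A(V) = 4 - V*√V = 4 - V^(3/2))
B(M, m) = -124 + M + m (B(M, m) = (M + m) - 124 = -124 + M + m)
I + B(170, A(-14)) = -3379/4945 + (-124 + 170 + (4 - (-14)^(3/2))) = -3379/4945 + (-124 + 170 + (4 - (-14)*I*√14)) = -3379/4945 + (-124 + 170 + (4 + 14*I*√14)) = -3379/4945 + (50 + 14*I*√14) = 243871/4945 + 14*I*√14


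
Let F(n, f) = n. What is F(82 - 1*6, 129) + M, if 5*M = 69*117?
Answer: 8453/5 ≈ 1690.6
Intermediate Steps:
M = 8073/5 (M = (69*117)/5 = (⅕)*8073 = 8073/5 ≈ 1614.6)
F(82 - 1*6, 129) + M = (82 - 1*6) + 8073/5 = (82 - 6) + 8073/5 = 76 + 8073/5 = 8453/5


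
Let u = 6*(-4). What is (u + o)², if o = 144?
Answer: 14400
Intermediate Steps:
u = -24
(u + o)² = (-24 + 144)² = 120² = 14400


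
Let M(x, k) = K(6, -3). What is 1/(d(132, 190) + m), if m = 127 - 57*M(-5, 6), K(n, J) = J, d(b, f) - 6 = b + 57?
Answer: 1/493 ≈ 0.0020284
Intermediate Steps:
d(b, f) = 63 + b (d(b, f) = 6 + (b + 57) = 6 + (57 + b) = 63 + b)
M(x, k) = -3
m = 298 (m = 127 - 57*(-3) = 127 + 171 = 298)
1/(d(132, 190) + m) = 1/((63 + 132) + 298) = 1/(195 + 298) = 1/493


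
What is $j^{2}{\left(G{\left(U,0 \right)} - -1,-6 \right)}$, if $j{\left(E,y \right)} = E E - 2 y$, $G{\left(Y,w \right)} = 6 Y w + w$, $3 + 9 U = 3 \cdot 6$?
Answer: $169$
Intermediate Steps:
$U = \frac{5}{3}$ ($U = - \frac{1}{3} + \frac{3 \cdot 6}{9} = - \frac{1}{3} + \frac{1}{9} \cdot 18 = - \frac{1}{3} + 2 = \frac{5}{3} \approx 1.6667$)
$G{\left(Y,w \right)} = w + 6 Y w$ ($G{\left(Y,w \right)} = 6 Y w + w = w + 6 Y w$)
$j{\left(E,y \right)} = E^{2} - 2 y$
$j^{2}{\left(G{\left(U,0 \right)} - -1,-6 \right)} = \left(\left(0 \left(1 + 6 \cdot \frac{5}{3}\right) - -1\right)^{2} - -12\right)^{2} = \left(\left(0 \left(1 + 10\right) + 1\right)^{2} + 12\right)^{2} = \left(\left(0 \cdot 11 + 1\right)^{2} + 12\right)^{2} = \left(\left(0 + 1\right)^{2} + 12\right)^{2} = \left(1^{2} + 12\right)^{2} = \left(1 + 12\right)^{2} = 13^{2} = 169$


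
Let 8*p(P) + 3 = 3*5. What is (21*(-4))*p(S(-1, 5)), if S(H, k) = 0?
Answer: -126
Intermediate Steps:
p(P) = 3/2 (p(P) = -3/8 + (3*5)/8 = -3/8 + (⅛)*15 = -3/8 + 15/8 = 3/2)
(21*(-4))*p(S(-1, 5)) = (21*(-4))*(3/2) = -84*3/2 = -126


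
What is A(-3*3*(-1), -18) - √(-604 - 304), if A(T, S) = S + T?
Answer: -9 - 2*I*√227 ≈ -9.0 - 30.133*I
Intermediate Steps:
A(-3*3*(-1), -18) - √(-604 - 304) = (-18 - 3*3*(-1)) - √(-604 - 304) = (-18 - 9*(-1)) - √(-908) = (-18 + 9) - 2*I*√227 = -9 - 2*I*√227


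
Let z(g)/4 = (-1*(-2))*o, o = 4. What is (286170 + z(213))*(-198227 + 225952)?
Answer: 7934950450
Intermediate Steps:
z(g) = 32 (z(g) = 4*(-1*(-2)*4) = 4*(2*4) = 4*8 = 32)
(286170 + z(213))*(-198227 + 225952) = (286170 + 32)*(-198227 + 225952) = 286202*27725 = 7934950450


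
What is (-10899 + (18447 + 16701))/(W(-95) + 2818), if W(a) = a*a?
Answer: 24249/11843 ≈ 2.0475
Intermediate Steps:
W(a) = a**2
(-10899 + (18447 + 16701))/(W(-95) + 2818) = (-10899 + (18447 + 16701))/((-95)**2 + 2818) = (-10899 + 35148)/(9025 + 2818) = 24249/11843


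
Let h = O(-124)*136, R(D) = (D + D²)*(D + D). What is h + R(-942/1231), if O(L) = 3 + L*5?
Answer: -156529719921200/1865409391 ≈ -83912.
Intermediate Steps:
O(L) = 3 + 5*L
R(D) = 2*D*(D + D²) (R(D) = (D + D²)*(2*D) = 2*D*(D + D²))
h = -83912 (h = (3 + 5*(-124))*136 = (3 - 620)*136 = -617*136 = -83912)
h + R(-942/1231) = -83912 + 2*(-942/1231)²*(1 - 942/1231) = -83912 + 2*(887364/1515361)*(289/1231) = -83912 + 512896392/1865409391 = -156529719921200/1865409391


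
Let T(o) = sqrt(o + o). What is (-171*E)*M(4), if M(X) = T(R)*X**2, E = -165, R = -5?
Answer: 451440*I*sqrt(10) ≈ 1.4276e+6*I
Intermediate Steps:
T(o) = sqrt(2)*sqrt(o) (T(o) = sqrt(2*o) = sqrt(2)*sqrt(o))
M(X) = I*sqrt(10)*X**2 (M(X) = (sqrt(2)*sqrt(-5))*X**2 = (sqrt(2)*(I*sqrt(5)))*X**2 = (I*sqrt(10))*X**2 = I*sqrt(10)*X**2)
(-171*E)*M(4) = (-171*(-165))*(I*sqrt(10)*4**2) = 28215*(I*sqrt(10)*16) = 28215*(16*I*sqrt(10)) = 451440*I*sqrt(10)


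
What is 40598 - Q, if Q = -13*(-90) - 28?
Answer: 39456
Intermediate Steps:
Q = 1142 (Q = 1170 - 28 = 1142)
40598 - Q = 40598 - 1*1142 = 40598 - 1142 = 39456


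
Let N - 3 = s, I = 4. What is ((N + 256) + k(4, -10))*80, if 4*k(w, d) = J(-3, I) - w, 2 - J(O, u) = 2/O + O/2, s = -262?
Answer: -710/3 ≈ -236.67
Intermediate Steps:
N = -259 (N = 3 - 262 = -259)
J(O, u) = 2 - 2/O - O/2 (J(O, u) = 2 - (2/O + O/2) = 2 - (O/2 + 2/O) = 2 + (-2/O - O/2) = 2 - 2/O - O/2)
k(w, d) = 25/24 - w/4 (k(w, d) = ((2 - 2/(-3) - ½*(-3)) - w)/4 = ((2 - 2*(-⅓) + 3/2) - w)/4 = ((2 + ⅔ + 3/2) - w)/4 = (25/6 - w)/4 = 25/24 - w/4)
((N + 256) + k(4, -10))*80 = ((-259 + 256) + (25/24 - ¼*4))*80 = (-3 + (25/24 - 1))*80 = (-3 + 1/24)*80 = -71/24*80 = -710/3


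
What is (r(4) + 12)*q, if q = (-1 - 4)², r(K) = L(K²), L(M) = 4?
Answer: 400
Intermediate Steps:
r(K) = 4
q = 25 (q = (-5)² = 25)
(r(4) + 12)*q = (4 + 12)*25 = 16*25 = 400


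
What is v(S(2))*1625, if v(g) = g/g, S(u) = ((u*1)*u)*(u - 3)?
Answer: 1625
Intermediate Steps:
S(u) = u²*(-3 + u) (S(u) = (u*u)*(-3 + u) = u²*(-3 + u))
v(g) = 1
v(S(2))*1625 = 1*1625 = 1625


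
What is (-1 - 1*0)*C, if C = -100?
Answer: 100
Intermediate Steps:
(-1 - 1*0)*C = (-1 - 1*0)*(-100) = (-1 + 0)*(-100) = -1*(-100) = 100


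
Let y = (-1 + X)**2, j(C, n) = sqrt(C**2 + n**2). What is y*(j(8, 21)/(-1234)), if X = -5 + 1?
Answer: -25*sqrt(505)/1234 ≈ -0.45527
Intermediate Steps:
X = -4
y = 25 (y = (-1 - 4)**2 = (-5)**2 = 25)
y*(j(8, 21)/(-1234)) = 25*(sqrt(8**2 + 21**2)/(-1234)) = 25*(sqrt(64 + 441)*(-1/1234)) = 25*(sqrt(505)*(-1/1234)) = 25*(-sqrt(505)/1234) = -25*sqrt(505)/1234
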